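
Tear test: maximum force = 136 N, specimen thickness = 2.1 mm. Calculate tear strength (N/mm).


Tear strength = force / thickness
Tear = 136 / 2.1 = 64.8 N/mm


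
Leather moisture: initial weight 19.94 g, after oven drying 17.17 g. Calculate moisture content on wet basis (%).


13.9%


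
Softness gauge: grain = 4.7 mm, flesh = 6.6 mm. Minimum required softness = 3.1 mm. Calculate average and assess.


Average = (4.7 + 6.6) / 2 = 5.65 mm
Minimum = 3.1 mm
Meets requirement: Yes


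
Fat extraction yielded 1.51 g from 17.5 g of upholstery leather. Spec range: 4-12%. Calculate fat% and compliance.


Fat content = 8.6%
Compliant: Yes

Fat% = 1.51 / 17.5 x 100 = 8.6%
Spec range: 4-12%
Compliant: Yes


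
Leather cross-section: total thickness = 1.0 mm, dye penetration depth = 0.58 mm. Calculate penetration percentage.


Penetration% = 0.58 / 1.0 x 100
Penetration = 58.0%


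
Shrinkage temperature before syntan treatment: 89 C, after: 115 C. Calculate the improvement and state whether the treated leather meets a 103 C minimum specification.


Improvement = 26 C
Meets 103 C spec: Yes


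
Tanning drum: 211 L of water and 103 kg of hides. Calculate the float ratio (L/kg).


Float ratio = water / hide weight
Ratio = 211 / 103 = 2.0


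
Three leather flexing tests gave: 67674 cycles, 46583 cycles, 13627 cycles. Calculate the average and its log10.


Average = (67674 + 46583 + 13627) / 3 = 42628 cycles
log10(42628) = 4.63


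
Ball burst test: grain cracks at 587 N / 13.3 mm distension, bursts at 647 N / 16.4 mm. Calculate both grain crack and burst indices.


Crack index = 44.1 N/mm
Burst index = 39.5 N/mm

Crack index = 587 / 13.3 = 44.1 N/mm
Burst index = 647 / 16.4 = 39.5 N/mm


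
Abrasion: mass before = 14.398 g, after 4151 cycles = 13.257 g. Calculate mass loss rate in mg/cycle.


Mass loss = 14.398 - 13.257 = 1.141 g
Rate = 1.141 / 4151 x 1000 = 0.275 mg/cycle


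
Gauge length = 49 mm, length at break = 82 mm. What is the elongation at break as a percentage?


Extension = 82 - 49 = 33 mm
Elongation = 33 / 49 x 100 = 67.3%


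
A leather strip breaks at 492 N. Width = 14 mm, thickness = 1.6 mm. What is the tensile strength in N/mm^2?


21.96 N/mm^2


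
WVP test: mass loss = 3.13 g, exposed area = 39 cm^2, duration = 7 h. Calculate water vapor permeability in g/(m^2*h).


114.65 g/(m^2*h)

WVP = mass_loss / (area x time) x 10000
WVP = 3.13 / (39 x 7) x 10000
WVP = 3.13 / 273 x 10000 = 114.65 g/(m^2*h)


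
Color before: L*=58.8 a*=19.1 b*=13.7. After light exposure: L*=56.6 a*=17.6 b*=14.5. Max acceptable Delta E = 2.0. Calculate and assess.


dL = -2.2, da = -1.5, db = 0.8
dE = sqrt((-2.2)^2 + (-1.5)^2 + (0.8)^2) = 2.78
Max = 2.0
Passes: No


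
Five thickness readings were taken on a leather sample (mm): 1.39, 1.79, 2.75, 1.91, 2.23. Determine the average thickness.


Sum = 1.39 + 1.79 + 2.75 + 1.91 + 2.23 = 10.07
Average = 10.07 / 5 = 2.01 mm


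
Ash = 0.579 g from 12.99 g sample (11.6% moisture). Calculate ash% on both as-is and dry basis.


As-is ash = 4.46%
Dry-basis ash = 5.04%

As-is ash% = 0.579 / 12.99 x 100 = 4.46%
Dry mass = 12.99 x (100 - 11.6) / 100 = 11.48316 g
Dry-basis ash% = 0.579 / 11.48316 x 100 = 5.04%


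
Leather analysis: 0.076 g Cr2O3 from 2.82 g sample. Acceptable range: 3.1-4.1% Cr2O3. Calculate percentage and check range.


Cr2O3% = 0.076 / 2.82 x 100 = 2.70%
Acceptable range: 3.1 to 4.1%
Within range: No


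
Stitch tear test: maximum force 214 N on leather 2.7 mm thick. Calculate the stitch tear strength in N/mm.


79.3 N/mm

Stitch tear strength = force / thickness
STS = 214 / 2.7 = 79.3 N/mm


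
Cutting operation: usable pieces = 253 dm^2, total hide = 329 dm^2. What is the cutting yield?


Yield = usable / total x 100
Yield = 253 / 329 x 100 = 76.9%


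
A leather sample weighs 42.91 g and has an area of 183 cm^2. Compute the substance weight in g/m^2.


2344.8 g/m^2

Substance weight = mass / area x 10000
SW = 42.91 / 183 x 10000
SW = 2344.8 g/m^2


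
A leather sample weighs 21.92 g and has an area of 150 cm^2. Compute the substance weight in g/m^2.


Substance weight = mass / area x 10000
SW = 21.92 / 150 x 10000
SW = 1461.3 g/m^2


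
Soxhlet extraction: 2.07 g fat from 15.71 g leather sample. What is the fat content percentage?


Fat content = 2.07 / 15.71 x 100
Fat = 13.2%


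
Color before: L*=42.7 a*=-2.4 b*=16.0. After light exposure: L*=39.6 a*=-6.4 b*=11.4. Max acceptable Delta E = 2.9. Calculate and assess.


dL = -3.1, da = -4.0, db = -4.6
dE = sqrt((-3.1)^2 + (-4.0)^2 + (-4.6)^2) = 6.84
Max = 2.9
Passes: No


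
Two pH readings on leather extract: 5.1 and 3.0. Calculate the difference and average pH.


Difference = |5.1 - 3.0| = 2.1
Average = (5.1 + 3.0) / 2 = 4.05


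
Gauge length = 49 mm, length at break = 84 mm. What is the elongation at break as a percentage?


Extension = 84 - 49 = 35 mm
Elongation = 35 / 49 x 100 = 71.4%


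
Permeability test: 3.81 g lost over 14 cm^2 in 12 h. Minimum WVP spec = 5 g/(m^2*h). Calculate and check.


WVP = 3.81 / (14 x 12) x 10000 = 226.79 g/(m^2*h)
Minimum: 5 g/(m^2*h)
Meets spec: Yes


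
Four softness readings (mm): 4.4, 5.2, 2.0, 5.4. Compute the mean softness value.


Sum = 4.4 + 5.2 + 2.0 + 5.4
Mean = 17.0 / 4 = 4.25 mm


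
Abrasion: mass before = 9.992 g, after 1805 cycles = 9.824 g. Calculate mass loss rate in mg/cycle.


0.093 mg/cycle

Mass loss = 9.992 - 9.824 = 0.168 g
Rate = 0.168 / 1805 x 1000 = 0.093 mg/cycle


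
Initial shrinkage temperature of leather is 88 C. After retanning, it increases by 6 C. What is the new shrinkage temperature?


New Ts = 88 + 6 = 94 C


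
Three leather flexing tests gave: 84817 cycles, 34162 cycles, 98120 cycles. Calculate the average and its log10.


Average = (84817 + 34162 + 98120) / 3 = 72366 cycles
log10(72366) = 4.86


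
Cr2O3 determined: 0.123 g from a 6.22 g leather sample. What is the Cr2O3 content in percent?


1.98%

Cr2O3% = 0.123 / 6.22 x 100
Cr2O3% = 1.98%


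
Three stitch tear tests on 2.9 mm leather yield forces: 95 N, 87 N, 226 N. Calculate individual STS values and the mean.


STS1 = 95 / 2.9 = 32.8 N/mm
STS2 = 87 / 2.9 = 30.0 N/mm
STS3 = 226 / 2.9 = 77.9 N/mm
Mean = (32.8 + 30.0 + 77.9) / 3 = 46.9 N/mm


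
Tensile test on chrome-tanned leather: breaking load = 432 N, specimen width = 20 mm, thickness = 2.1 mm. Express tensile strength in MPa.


10.29 MPa


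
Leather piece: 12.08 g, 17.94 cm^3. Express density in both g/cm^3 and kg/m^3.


Density = 12.08 / 17.94 = 0.673 g/cm^3
Convert: 0.673 x 1000 = 673 kg/m^3


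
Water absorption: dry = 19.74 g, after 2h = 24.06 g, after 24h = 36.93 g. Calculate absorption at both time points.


2h absorption = 21.9%
24h absorption = 87.1%

WA (2h) = (24.06 - 19.74) / 19.74 x 100 = 21.9%
WA (24h) = (36.93 - 19.74) / 19.74 x 100 = 87.1%


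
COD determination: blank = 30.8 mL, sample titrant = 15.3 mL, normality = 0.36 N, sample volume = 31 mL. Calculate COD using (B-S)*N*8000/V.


COD = (30.8 - 15.3) x 0.36 x 8000 / 31
COD = 15.5 x 0.36 x 8000 / 31
COD = 1440.0 mg/L


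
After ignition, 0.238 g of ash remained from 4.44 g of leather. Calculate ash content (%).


5.36%


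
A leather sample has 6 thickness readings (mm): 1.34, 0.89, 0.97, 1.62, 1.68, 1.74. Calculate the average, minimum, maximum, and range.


Sum = 8.24
Average = 8.24 / 6 = 1.37 mm
Minimum = 0.89 mm
Maximum = 1.74 mm
Range = 1.74 - 0.89 = 0.85 mm


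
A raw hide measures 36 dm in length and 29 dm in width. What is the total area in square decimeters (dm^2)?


1044 dm^2

Area = length x width
Area = 36 x 29 = 1044 dm^2


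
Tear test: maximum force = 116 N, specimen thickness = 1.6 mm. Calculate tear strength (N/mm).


72.5 N/mm

Tear strength = force / thickness
Tear = 116 / 1.6 = 72.5 N/mm


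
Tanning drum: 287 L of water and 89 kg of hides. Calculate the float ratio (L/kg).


Float ratio = water / hide weight
Ratio = 287 / 89 = 3.2


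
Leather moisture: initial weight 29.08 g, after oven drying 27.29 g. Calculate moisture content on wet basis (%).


6.2%

Moisture = 29.08 - 27.29 = 1.79 g
MC = 1.79 / 29.08 x 100 = 6.2%


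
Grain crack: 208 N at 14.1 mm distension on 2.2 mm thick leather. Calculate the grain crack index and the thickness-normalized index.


Crack index = 208 / 14.1 = 14.8 N/mm
Normalized = 14.8 / 2.2 = 6.7 N/mm per mm


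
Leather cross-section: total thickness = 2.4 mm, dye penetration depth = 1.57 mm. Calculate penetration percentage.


65.4%

Penetration% = 1.57 / 2.4 x 100
Penetration = 65.4%


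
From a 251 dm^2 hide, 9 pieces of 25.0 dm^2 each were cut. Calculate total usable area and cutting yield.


Total usable = 9 x 25.0 = 225.0 dm^2
Yield = 225.0 / 251 x 100 = 89.6%


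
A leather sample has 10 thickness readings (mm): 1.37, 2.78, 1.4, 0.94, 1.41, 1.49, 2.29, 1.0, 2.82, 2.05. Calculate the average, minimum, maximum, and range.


Sum = 17.55
Average = 17.55 / 10 = 1.76 mm
Minimum = 0.94 mm
Maximum = 2.82 mm
Range = 2.82 - 0.94 = 1.88 mm


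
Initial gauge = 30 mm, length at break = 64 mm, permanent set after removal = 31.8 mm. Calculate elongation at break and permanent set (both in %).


Elongation at break = (64 - 30) / 30 x 100 = 113.3%
Permanent set = (31.8 - 30) / 30 x 100 = 6.0%


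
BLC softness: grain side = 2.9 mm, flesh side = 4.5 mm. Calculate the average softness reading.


Average = (2.9 + 4.5) / 2
Average = 3.70 mm


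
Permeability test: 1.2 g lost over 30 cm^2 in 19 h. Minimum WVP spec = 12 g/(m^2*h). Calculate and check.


WVP = 1.2 / (30 x 19) x 10000 = 21.05 g/(m^2*h)
Minimum: 12 g/(m^2*h)
Meets spec: Yes


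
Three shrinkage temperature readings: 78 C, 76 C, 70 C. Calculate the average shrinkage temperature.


74.7 C

Average = (78 + 76 + 70) / 3
Average = 224 / 3 = 74.7 C


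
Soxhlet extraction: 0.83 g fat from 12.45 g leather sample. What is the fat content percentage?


Fat content = 0.83 / 12.45 x 100
Fat = 6.7%


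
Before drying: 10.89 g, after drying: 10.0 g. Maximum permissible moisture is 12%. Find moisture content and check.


MC = (10.89 - 10.0) / 10.89 x 100 = 8.2%
Maximum: 12%
Acceptable: Yes


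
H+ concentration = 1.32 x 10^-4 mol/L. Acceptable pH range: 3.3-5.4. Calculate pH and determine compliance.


pH = 3.88
Compliant: Yes

pH = -log10(1.32 x 10^-4) = 3.88
Range: 3.3 to 5.4
Compliant: Yes


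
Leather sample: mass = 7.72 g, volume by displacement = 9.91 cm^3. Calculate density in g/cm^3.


Density = mass / volume
Density = 7.72 / 9.91 = 0.779 g/cm^3


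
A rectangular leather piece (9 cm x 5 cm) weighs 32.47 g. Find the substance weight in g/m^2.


Area = 9 x 5 = 45 cm^2
SW = 32.47 / 45 x 10000 = 7215.6 g/m^2


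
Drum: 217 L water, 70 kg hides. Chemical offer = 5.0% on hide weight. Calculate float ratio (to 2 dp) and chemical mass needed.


Float ratio = 217 / 70 = 3.10
Chemical = 70 x 5.0 / 100 = 3.5 kg


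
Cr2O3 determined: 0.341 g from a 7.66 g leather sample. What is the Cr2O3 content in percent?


4.45%


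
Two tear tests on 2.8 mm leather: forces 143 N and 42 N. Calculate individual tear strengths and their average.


Tear 1 = 143 / 2.8 = 51.1 N/mm
Tear 2 = 42 / 2.8 = 15.0 N/mm
Average = (51.1 + 15.0) / 2 = 33.1 N/mm


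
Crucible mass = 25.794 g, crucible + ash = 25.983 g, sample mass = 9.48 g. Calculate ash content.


Ash mass = 25.983 - 25.794 = 0.189 g
Ash% = 0.189 / 9.48 x 100 = 1.99%


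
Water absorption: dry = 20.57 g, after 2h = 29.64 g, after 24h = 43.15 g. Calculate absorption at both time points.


2h absorption = 44.1%
24h absorption = 109.8%


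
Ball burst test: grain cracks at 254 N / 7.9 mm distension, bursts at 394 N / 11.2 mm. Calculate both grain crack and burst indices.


Crack index = 254 / 7.9 = 32.2 N/mm
Burst index = 394 / 11.2 = 35.2 N/mm


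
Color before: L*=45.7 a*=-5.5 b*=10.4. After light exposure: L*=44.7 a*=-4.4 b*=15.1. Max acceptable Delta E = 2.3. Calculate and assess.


dL = -1.0, da = 1.1, db = 4.7
dE = sqrt((-1.0)^2 + (1.1)^2 + (4.7)^2) = 4.93
Max = 2.3
Passes: No


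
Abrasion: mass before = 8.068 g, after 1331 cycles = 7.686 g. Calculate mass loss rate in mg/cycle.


0.287 mg/cycle

Mass loss = 8.068 - 7.686 = 0.382 g
Rate = 0.382 / 1331 x 1000 = 0.287 mg/cycle


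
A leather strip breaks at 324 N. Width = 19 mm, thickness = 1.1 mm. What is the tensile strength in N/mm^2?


15.50 N/mm^2

Cross-sectional area = 19 x 1.1 = 20.9 mm^2
Tensile strength = 324 / 20.9 = 15.50 N/mm^2


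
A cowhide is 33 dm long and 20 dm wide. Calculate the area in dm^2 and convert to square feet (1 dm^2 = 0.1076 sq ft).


Area = 33 x 20 = 660 dm^2
Conversion: 660 x 0.1076 = 71.02 sq ft


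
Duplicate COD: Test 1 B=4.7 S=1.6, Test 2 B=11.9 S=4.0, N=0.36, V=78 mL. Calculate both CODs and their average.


COD1 = (4.7 - 1.6) x 0.36 x 8000 / 78 = 114.5 mg/L
COD2 = (11.9 - 4.0) x 0.36 x 8000 / 78 = 291.7 mg/L
Average = (114.5 + 291.7) / 2 = 203.1 mg/L


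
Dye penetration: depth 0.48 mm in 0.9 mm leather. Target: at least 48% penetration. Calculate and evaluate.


Penetration = 0.48 / 0.9 x 100 = 53.3%
Target: 48%
Meets target: Yes


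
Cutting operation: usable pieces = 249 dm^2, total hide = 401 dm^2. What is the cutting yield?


Yield = usable / total x 100
Yield = 249 / 401 x 100 = 62.1%


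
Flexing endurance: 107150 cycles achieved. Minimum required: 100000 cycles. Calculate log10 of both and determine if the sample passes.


Achieved: log10 = 5.03
Required: log10 = 5.00
Passes: Yes

log10(107150) = 5.03
log10(100000) = 5.00
Passes: Yes


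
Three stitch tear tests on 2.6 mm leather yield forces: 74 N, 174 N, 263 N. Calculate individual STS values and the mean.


STS1 = 28.5 N/mm
STS2 = 66.9 N/mm
STS3 = 101.2 N/mm
Mean = 65.5 N/mm


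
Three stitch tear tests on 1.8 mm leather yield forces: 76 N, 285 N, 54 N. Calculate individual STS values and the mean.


STS1 = 76 / 1.8 = 42.2 N/mm
STS2 = 285 / 1.8 = 158.3 N/mm
STS3 = 54 / 1.8 = 30.0 N/mm
Mean = (42.2 + 158.3 + 30.0) / 3 = 76.8 N/mm


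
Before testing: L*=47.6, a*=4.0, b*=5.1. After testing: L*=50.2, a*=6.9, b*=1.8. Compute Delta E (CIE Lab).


dL = 50.2 - 47.6 = 2.6
da = 6.9 - 4.0 = 2.9
db = 1.8 - 5.1 = -3.3
dE = sqrt((2.6)^2 + (2.9)^2 + (-3.3)^2) = 5.10


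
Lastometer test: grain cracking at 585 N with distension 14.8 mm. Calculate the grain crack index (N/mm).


Grain crack index = force / distension
Index = 585 / 14.8 = 39.5 N/mm


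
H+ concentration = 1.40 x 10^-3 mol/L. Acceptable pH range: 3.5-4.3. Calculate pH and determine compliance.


pH = 2.85
Compliant: No

pH = -log10(1.40 x 10^-3) = 2.85
Range: 3.5 to 4.3
Compliant: No


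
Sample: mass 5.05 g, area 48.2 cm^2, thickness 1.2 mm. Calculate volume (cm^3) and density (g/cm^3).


Thickness in cm = 1.2 / 10 = 0.12 cm
Volume = 48.2 x 0.12 = 5.784 cm^3
Density = 5.05 / 5.784 = 0.873 g/cm^3


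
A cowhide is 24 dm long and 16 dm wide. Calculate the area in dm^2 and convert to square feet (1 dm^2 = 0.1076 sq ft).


384 dm^2
41.32 sq ft

Area = 24 x 16 = 384 dm^2
Conversion: 384 x 0.1076 = 41.32 sq ft


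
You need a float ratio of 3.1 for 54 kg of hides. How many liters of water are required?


Water = hide weight x target ratio
Water = 54 x 3.1 = 167.4 L


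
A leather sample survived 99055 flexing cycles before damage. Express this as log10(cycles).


log10(99055) = 5.00


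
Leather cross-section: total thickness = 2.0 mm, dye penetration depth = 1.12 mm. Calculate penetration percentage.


56.0%

Penetration% = 1.12 / 2.0 x 100
Penetration = 56.0%


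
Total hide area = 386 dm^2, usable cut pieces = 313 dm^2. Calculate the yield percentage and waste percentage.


Yield = 313 / 386 x 100 = 81.1%
Waste = 386 - 313 = 73 dm^2
Waste% = 100 - 81.1 = 18.9%


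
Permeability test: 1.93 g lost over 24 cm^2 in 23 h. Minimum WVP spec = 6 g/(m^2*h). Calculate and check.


WVP = 34.96 g/(m^2*h)
Meets specification: Yes

WVP = 1.93 / (24 x 23) x 10000 = 34.96 g/(m^2*h)
Minimum: 6 g/(m^2*h)
Meets spec: Yes


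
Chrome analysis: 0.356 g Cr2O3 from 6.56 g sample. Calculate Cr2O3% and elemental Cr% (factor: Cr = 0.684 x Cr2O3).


Cr2O3 = 5.43%
Cr = 3.71%

Cr2O3% = 0.356 / 6.56 x 100 = 5.43%
Cr% = 5.43 x 0.684 = 3.71%


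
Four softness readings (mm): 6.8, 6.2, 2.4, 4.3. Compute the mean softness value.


4.93 mm

Sum = 6.8 + 6.2 + 2.4 + 4.3
Mean = 19.7 / 4 = 4.93 mm


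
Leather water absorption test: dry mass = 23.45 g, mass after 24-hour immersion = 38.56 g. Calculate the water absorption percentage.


Water absorbed = 38.56 - 23.45 = 15.11 g
WA% = 15.11 / 23.45 x 100 = 64.4%


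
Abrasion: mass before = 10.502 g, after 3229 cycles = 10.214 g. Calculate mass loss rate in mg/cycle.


Mass loss = 10.502 - 10.214 = 0.288 g
Rate = 0.288 / 3229 x 1000 = 0.089 mg/cycle


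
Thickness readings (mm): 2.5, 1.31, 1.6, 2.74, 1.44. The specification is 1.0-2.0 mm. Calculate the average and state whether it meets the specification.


Average = 1.92 mm
Within specification: Yes


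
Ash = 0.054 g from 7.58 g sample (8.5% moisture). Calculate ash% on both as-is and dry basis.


As-is ash = 0.71%
Dry-basis ash = 0.78%


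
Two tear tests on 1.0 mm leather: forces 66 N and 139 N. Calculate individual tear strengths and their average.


Tear 1 = 66 / 1.0 = 66.0 N/mm
Tear 2 = 139 / 1.0 = 139.0 N/mm
Average = (66.0 + 139.0) / 2 = 102.5 N/mm


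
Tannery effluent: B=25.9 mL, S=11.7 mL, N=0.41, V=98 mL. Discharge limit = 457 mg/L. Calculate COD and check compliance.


COD = (25.9 - 11.7) x 0.41 x 8000 / 98 = 475.3 mg/L
Limit: 457 mg/L
Compliant: No


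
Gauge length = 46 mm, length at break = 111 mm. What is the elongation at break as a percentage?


141.3%


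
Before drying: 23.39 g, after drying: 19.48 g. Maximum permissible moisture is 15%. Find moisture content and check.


MC = (23.39 - 19.48) / 23.39 x 100 = 16.7%
Maximum: 15%
Acceptable: No


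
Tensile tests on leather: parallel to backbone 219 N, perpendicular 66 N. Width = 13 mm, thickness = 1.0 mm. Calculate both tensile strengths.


Parallel = 16.85 N/mm^2
Perpendicular = 5.08 N/mm^2

Area = 13 x 1.0 = 13.0 mm^2
TS (parallel) = 219 / 13.0 = 16.85 N/mm^2
TS (perpendicular) = 66 / 13.0 = 5.08 N/mm^2


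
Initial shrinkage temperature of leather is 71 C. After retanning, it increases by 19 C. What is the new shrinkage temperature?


90 C


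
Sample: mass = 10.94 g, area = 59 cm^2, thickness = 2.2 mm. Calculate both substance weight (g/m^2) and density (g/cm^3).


SW = 10.94 / 59 x 10000 = 1854.2 g/m^2
Volume = 59 x 2.2 / 10 = 12.98 cm^3
Density = 10.94 / 12.98 = 0.843 g/cm^3


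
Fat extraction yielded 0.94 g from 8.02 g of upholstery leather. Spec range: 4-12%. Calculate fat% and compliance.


Fat% = 0.94 / 8.02 x 100 = 11.7%
Spec range: 4-12%
Compliant: Yes


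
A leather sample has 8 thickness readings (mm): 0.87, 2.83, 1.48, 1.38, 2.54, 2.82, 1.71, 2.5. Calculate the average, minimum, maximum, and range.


Sum = 16.13
Average = 16.13 / 8 = 2.02 mm
Minimum = 0.87 mm
Maximum = 2.83 mm
Range = 2.83 - 0.87 = 1.96 mm


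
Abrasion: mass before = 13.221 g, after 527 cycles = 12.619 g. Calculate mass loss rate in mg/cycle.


1.142 mg/cycle

Mass loss = 13.221 - 12.619 = 0.602 g
Rate = 0.602 / 527 x 1000 = 1.142 mg/cycle


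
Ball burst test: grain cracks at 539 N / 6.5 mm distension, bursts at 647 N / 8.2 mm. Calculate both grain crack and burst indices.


Crack index = 82.9 N/mm
Burst index = 78.9 N/mm


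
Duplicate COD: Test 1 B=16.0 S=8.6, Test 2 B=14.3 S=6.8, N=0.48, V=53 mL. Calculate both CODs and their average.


COD1 = 536.2 mg/L
COD2 = 543.4 mg/L
Average = 539.8 mg/L


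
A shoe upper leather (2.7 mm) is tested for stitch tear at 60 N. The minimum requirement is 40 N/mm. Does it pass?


STS = 60 / 2.7 = 22.2 N/mm
Minimum required: 40 N/mm
Passes: No


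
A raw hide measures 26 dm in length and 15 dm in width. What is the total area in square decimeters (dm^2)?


390 dm^2

Area = length x width
Area = 26 x 15 = 390 dm^2


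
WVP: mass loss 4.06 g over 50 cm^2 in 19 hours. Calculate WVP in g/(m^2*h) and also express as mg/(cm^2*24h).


WVP = 4.06 / (50 x 19) x 10000 = 42.74 g/(m^2*h)
Mass loss in mg = 4.06 x 1000 = 4060 mg
Per cm^2 per 24h in mg: 4060 x 24 / (50 x 19) = 97440 / 950 = 102.57 mg/(cm^2*24h)


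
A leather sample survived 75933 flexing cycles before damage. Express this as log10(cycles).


4.88

log10(75933) = 4.88


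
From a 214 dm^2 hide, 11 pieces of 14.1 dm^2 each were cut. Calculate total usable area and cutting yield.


Usable area = 155.1 dm^2
Yield = 72.5%


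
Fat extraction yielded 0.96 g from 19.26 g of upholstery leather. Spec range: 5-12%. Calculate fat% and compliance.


Fat% = 0.96 / 19.26 x 100 = 5.0%
Spec range: 5-12%
Compliant: Yes


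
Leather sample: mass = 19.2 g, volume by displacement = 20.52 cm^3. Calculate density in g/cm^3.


0.936 g/cm^3


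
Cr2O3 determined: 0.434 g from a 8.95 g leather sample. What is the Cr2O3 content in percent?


Cr2O3% = 0.434 / 8.95 x 100
Cr2O3% = 4.85%


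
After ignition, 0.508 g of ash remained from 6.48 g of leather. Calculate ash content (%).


7.84%


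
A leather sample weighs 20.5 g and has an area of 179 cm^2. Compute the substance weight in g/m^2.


1145.3 g/m^2

Substance weight = mass / area x 10000
SW = 20.5 / 179 x 10000
SW = 1145.3 g/m^2


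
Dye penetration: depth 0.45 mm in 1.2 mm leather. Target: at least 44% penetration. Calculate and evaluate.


Penetration = 37.5%
Meets target: No

Penetration = 0.45 / 1.2 x 100 = 37.5%
Target: 44%
Meets target: No


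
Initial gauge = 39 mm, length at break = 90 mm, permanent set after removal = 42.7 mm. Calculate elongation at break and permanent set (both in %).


Elongation at break = 130.8%
Permanent set = 9.5%


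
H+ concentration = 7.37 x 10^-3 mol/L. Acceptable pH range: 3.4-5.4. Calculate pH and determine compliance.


pH = -log10(7.37 x 10^-3) = 2.13
Range: 3.4 to 5.4
Compliant: No


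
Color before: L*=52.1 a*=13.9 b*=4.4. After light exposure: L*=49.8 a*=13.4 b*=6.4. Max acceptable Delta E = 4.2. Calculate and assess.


dL = -2.3, da = -0.5, db = 2.0
dE = sqrt((-2.3)^2 + (-0.5)^2 + (2.0)^2) = 3.09
Max = 4.2
Passes: Yes


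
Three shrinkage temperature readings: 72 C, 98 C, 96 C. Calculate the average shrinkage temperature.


88.7 C

Average = (72 + 98 + 96) / 3
Average = 266 / 3 = 88.7 C


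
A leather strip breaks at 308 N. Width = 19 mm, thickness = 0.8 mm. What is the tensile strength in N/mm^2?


Cross-sectional area = 19 x 0.8 = 15.2 mm^2
Tensile strength = 308 / 15.2 = 20.26 N/mm^2


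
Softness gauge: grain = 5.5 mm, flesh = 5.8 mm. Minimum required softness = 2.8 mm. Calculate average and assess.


Average softness = 5.65 mm
Meets requirement: Yes


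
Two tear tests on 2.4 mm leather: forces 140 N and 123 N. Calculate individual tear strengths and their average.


Tear 1 = 58.3 N/mm
Tear 2 = 51.3 N/mm
Average = 54.8 N/mm

Tear 1 = 140 / 2.4 = 58.3 N/mm
Tear 2 = 123 / 2.4 = 51.3 N/mm
Average = (58.3 + 51.3) / 2 = 54.8 N/mm


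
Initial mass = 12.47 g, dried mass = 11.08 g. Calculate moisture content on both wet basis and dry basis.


Moisture lost = 12.47 - 11.08 = 1.39 g
Wet basis MC = 1.39 / 12.47 x 100 = 11.1%
Dry basis MC = 1.39 / 11.08 x 100 = 12.5%


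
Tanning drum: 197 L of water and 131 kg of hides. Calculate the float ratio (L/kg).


Float ratio = water / hide weight
Ratio = 197 / 131 = 1.5


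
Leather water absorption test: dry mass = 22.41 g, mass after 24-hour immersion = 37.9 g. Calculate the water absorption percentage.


69.1%

Water absorbed = 37.9 - 22.41 = 15.49 g
WA% = 15.49 / 22.41 x 100 = 69.1%


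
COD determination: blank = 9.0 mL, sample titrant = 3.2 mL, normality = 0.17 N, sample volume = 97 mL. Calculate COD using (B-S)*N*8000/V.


81.3 mg/L

COD = (9.0 - 3.2) x 0.17 x 8000 / 97
COD = 5.8 x 0.17 x 8000 / 97
COD = 81.3 mg/L


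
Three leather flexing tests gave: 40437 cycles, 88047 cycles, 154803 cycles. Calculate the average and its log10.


Average = 94429 cycles
log10 = 4.98


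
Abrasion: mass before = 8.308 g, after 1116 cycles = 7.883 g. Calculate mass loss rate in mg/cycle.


Mass loss = 8.308 - 7.883 = 0.425 g
Rate = 0.425 / 1116 x 1000 = 0.381 mg/cycle


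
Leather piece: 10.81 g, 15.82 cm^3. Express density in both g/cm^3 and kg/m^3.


Density = 10.81 / 15.82 = 0.683 g/cm^3
Convert: 0.683 x 1000 = 683 kg/m^3


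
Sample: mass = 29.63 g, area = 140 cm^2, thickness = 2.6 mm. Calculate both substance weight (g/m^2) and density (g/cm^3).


Substance weight = 2116.4 g/m^2
Density = 0.814 g/cm^3

SW = 29.63 / 140 x 10000 = 2116.4 g/m^2
Volume = 140 x 2.6 / 10 = 36.40 cm^3
Density = 29.63 / 36.40 = 0.814 g/cm^3


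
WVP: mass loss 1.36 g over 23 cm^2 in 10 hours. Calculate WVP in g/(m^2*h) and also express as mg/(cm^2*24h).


WVP = 59.13 g/(m^2*h)
Daily rate = 141.91 mg/(cm^2*24h)

WVP = 1.36 / (23 x 10) x 10000 = 59.13 g/(m^2*h)
Mass loss in mg = 1.36 x 1000 = 1360 mg
Per cm^2 per 24h in mg: 1360 x 24 / (23 x 10) = 32640 / 230 = 141.91 mg/(cm^2*24h)


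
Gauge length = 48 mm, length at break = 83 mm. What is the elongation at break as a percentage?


72.9%

Extension = 83 - 48 = 35 mm
Elongation = 35 / 48 x 100 = 72.9%


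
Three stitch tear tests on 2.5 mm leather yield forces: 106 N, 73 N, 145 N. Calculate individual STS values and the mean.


STS1 = 42.4 N/mm
STS2 = 29.2 N/mm
STS3 = 58.0 N/mm
Mean = 43.2 N/mm


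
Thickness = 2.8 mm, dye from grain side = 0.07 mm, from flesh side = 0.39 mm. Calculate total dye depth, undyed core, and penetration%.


Total dyed = 0.07 + 0.39 = 0.46 mm
Undyed core = 2.8 - 0.46 = 2.34 mm
Penetration = 0.46 / 2.8 x 100 = 16.4%


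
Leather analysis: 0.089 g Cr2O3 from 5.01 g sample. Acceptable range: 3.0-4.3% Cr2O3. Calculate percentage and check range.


Cr2O3% = 0.089 / 5.01 x 100 = 1.78%
Acceptable range: 3.0 to 4.3%
Within range: No


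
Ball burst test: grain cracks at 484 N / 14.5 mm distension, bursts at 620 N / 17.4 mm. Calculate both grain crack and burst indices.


Crack index = 484 / 14.5 = 33.4 N/mm
Burst index = 620 / 17.4 = 35.6 N/mm


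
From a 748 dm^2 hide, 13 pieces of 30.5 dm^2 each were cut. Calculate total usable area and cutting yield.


Total usable = 13 x 30.5 = 396.5 dm^2
Yield = 396.5 / 748 x 100 = 53.0%


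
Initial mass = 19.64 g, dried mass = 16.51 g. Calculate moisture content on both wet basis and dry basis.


Wet basis = 15.9%
Dry basis = 19.0%

Moisture lost = 19.64 - 16.51 = 3.13 g
Wet basis MC = 3.13 / 19.64 x 100 = 15.9%
Dry basis MC = 3.13 / 16.51 x 100 = 19.0%


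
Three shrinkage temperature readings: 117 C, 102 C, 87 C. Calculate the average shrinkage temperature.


102.0 C

Average = (117 + 102 + 87) / 3
Average = 306 / 3 = 102.0 C


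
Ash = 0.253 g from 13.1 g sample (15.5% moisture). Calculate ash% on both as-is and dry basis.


As-is ash% = 0.253 / 13.1 x 100 = 1.93%
Dry mass = 13.1 x (100 - 15.5) / 100 = 11.0695 g
Dry-basis ash% = 0.253 / 11.0695 x 100 = 2.29%


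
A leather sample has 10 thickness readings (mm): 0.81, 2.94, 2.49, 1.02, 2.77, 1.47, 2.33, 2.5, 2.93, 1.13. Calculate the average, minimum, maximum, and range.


Sum = 20.39
Average = 20.39 / 10 = 2.04 mm
Minimum = 0.81 mm
Maximum = 2.94 mm
Range = 2.94 - 0.81 = 2.13 mm


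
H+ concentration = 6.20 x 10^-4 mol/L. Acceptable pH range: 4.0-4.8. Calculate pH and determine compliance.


pH = -log10(6.20 x 10^-4) = 3.21
Range: 4.0 to 4.8
Compliant: No


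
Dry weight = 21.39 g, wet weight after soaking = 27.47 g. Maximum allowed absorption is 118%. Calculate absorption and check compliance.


WA = (27.47 - 21.39) / 21.39 x 100 = 28.4%
Maximum allowed: 118%
Compliant: Yes


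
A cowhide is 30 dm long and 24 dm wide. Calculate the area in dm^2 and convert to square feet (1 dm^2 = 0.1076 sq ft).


720 dm^2
77.47 sq ft


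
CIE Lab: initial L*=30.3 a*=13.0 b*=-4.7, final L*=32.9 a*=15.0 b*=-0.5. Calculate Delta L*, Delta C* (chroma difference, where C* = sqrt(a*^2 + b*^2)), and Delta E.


Delta L* = 2.6
Delta C* = 1.18
Delta E = 5.33


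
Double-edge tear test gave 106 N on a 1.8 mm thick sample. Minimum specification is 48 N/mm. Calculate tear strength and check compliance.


Tear strength = 106 / 1.8 = 58.9 N/mm
Required minimum = 48 N/mm
Compliant: Yes


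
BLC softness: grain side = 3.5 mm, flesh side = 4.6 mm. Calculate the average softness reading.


4.05 mm

Average = (3.5 + 4.6) / 2
Average = 4.05 mm


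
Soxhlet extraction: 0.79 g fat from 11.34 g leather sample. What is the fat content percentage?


7.0%

Fat content = 0.79 / 11.34 x 100
Fat = 7.0%


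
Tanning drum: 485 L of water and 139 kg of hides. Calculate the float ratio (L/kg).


Float ratio = water / hide weight
Ratio = 485 / 139 = 3.5


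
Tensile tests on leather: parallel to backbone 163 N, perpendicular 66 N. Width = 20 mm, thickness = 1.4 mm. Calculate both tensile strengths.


Area = 20 x 1.4 = 28.0 mm^2
TS (parallel) = 163 / 28.0 = 5.82 N/mm^2
TS (perpendicular) = 66 / 28.0 = 2.36 N/mm^2


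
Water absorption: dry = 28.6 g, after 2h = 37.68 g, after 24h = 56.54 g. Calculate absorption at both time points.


2h absorption = 31.7%
24h absorption = 97.7%


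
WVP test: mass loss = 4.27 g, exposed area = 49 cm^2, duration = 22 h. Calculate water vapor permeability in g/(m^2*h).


39.61 g/(m^2*h)

WVP = mass_loss / (area x time) x 10000
WVP = 4.27 / (49 x 22) x 10000
WVP = 4.27 / 1078 x 10000 = 39.61 g/(m^2*h)


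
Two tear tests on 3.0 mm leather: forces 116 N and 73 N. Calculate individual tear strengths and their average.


Tear 1 = 38.7 N/mm
Tear 2 = 24.3 N/mm
Average = 31.5 N/mm

Tear 1 = 116 / 3.0 = 38.7 N/mm
Tear 2 = 73 / 3.0 = 24.3 N/mm
Average = (38.7 + 24.3) / 2 = 31.5 N/mm


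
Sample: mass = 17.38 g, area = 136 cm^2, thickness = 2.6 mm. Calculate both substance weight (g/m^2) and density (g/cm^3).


SW = 17.38 / 136 x 10000 = 1277.9 g/m^2
Volume = 136 x 2.6 / 10 = 35.36 cm^3
Density = 17.38 / 35.36 = 0.492 g/cm^3


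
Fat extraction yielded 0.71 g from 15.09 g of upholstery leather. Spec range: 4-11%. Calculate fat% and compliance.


Fat% = 0.71 / 15.09 x 100 = 4.7%
Spec range: 4-11%
Compliant: Yes


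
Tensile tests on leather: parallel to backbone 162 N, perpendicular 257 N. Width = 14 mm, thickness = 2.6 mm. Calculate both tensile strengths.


Parallel = 4.45 N/mm^2
Perpendicular = 7.06 N/mm^2

Area = 14 x 2.6 = 36.4 mm^2
TS (parallel) = 162 / 36.4 = 4.45 N/mm^2
TS (perpendicular) = 257 / 36.4 = 7.06 N/mm^2


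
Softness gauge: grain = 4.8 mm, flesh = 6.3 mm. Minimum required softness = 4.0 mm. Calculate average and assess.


Average softness = 5.55 mm
Meets requirement: Yes


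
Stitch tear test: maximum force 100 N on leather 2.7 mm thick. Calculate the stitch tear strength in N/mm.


Stitch tear strength = force / thickness
STS = 100 / 2.7 = 37.0 N/mm


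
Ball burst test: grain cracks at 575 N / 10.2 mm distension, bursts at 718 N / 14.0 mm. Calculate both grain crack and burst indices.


Crack index = 56.4 N/mm
Burst index = 51.3 N/mm


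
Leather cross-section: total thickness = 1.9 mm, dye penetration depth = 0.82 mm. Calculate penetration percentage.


Penetration% = 0.82 / 1.9 x 100
Penetration = 43.2%


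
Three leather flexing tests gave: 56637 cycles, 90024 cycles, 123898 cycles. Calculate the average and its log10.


Average = 90186 cycles
log10 = 4.96

Average = (56637 + 90024 + 123898) / 3 = 90186 cycles
log10(90186) = 4.96


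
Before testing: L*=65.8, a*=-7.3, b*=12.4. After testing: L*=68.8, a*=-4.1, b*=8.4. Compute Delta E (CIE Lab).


Delta E = 5.94

dL = 68.8 - 65.8 = 3.0
da = -4.1 - (-7.3) = 3.2
db = 8.4 - 12.4 = -4.0
dE = sqrt((3.0)^2 + (3.2)^2 + (-4.0)^2) = 5.94


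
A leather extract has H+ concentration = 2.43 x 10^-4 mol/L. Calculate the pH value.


pH = 3.61

pH = -log10[H+]
pH = -log10(2.43 x 10^-4) = 3.61


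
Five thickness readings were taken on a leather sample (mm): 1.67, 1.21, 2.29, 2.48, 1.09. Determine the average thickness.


Sum = 1.67 + 1.21 + 2.29 + 2.48 + 1.09 = 8.74
Average = 8.74 / 5 = 1.75 mm


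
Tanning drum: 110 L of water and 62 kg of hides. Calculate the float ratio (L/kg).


Float ratio = water / hide weight
Ratio = 110 / 62 = 1.8


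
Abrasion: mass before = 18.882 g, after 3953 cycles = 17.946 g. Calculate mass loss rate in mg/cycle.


0.237 mg/cycle


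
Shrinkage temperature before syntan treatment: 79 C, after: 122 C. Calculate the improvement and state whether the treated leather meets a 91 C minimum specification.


Improvement = 122 - 79 = 43 C
Spec check: 122 C >= 91 C? Yes


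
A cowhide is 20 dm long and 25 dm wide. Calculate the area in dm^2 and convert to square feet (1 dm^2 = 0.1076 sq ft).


Area = 20 x 25 = 500 dm^2
Conversion: 500 x 0.1076 = 53.80 sq ft


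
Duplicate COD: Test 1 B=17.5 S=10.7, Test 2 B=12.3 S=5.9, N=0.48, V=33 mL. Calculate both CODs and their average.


COD1 = 791.3 mg/L
COD2 = 744.7 mg/L
Average = 768.0 mg/L


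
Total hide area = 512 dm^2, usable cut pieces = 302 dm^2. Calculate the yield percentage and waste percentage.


Yield = 59.0%
Waste = 41.0%

Yield = 302 / 512 x 100 = 59.0%
Waste = 512 - 302 = 210 dm^2
Waste% = 100 - 59.0 = 41.0%


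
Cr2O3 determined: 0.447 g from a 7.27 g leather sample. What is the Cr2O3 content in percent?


6.15%

Cr2O3% = 0.447 / 7.27 x 100
Cr2O3% = 6.15%


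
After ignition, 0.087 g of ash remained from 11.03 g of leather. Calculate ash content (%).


0.79%

Ash% = 0.087 / 11.03 x 100
Ash% = 0.79%


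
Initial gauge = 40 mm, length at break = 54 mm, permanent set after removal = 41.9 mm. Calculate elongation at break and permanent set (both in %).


Elongation at break = 35.0%
Permanent set = 4.8%

Elongation at break = (54 - 40) / 40 x 100 = 35.0%
Permanent set = (41.9 - 40) / 40 x 100 = 4.8%


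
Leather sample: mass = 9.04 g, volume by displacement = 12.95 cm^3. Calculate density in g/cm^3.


0.698 g/cm^3

Density = mass / volume
Density = 9.04 / 12.95 = 0.698 g/cm^3


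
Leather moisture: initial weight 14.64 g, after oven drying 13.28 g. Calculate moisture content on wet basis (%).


Moisture = 14.64 - 13.28 = 1.36 g
MC = 1.36 / 14.64 x 100 = 9.3%


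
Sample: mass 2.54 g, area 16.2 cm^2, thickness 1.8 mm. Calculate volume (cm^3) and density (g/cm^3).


Volume = 2.916 cm^3
Density = 0.871 g/cm^3


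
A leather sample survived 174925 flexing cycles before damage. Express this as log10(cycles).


5.24

log10(174925) = 5.24


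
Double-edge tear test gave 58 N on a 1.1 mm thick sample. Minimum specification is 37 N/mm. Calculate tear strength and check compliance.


Tear strength = 52.7 N/mm
Compliant: Yes


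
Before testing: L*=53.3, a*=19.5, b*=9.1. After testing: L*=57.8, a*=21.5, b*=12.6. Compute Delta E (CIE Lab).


dL = 57.8 - 53.3 = 4.5
da = 21.5 - 19.5 = 2.0
db = 12.6 - 9.1 = 3.5
dE = sqrt((4.5)^2 + (2.0)^2 + (3.5)^2) = 6.04


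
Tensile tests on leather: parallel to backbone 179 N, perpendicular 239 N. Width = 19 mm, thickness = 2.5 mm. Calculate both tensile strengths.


Area = 19 x 2.5 = 47.5 mm^2
TS (parallel) = 179 / 47.5 = 3.77 N/mm^2
TS (perpendicular) = 239 / 47.5 = 5.03 N/mm^2


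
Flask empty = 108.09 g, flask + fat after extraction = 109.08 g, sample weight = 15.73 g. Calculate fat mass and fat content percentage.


Fat mass = 0.99 g
Fat content = 6.3%

Fat mass = 109.08 - 108.09 = 0.99 g
Fat% = 0.99 / 15.73 x 100 = 6.3%


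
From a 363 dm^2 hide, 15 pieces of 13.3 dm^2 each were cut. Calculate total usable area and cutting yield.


Usable area = 199.5 dm^2
Yield = 55.0%

Total usable = 15 x 13.3 = 199.5 dm^2
Yield = 199.5 / 363 x 100 = 55.0%


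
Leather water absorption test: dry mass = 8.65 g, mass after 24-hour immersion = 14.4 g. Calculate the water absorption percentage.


Water absorbed = 14.4 - 8.65 = 5.75 g
WA% = 5.75 / 8.65 x 100 = 66.5%


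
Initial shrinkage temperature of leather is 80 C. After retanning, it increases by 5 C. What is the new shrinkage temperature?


85 C

New Ts = 80 + 5 = 85 C


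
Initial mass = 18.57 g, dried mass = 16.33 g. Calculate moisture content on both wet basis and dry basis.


Wet basis = 12.1%
Dry basis = 13.7%

Moisture lost = 18.57 - 16.33 = 2.24 g
Wet basis MC = 2.24 / 18.57 x 100 = 12.1%
Dry basis MC = 2.24 / 16.33 x 100 = 13.7%


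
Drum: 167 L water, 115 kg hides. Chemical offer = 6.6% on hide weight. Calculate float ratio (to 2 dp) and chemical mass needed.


Float ratio = 167 / 115 = 1.45
Chemical = 115 x 6.6 / 100 = 7.59 kg


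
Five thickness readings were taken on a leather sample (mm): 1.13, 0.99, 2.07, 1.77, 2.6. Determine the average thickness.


1.71 mm

Sum = 1.13 + 0.99 + 2.07 + 1.77 + 2.6 = 8.56
Average = 8.56 / 5 = 1.71 mm


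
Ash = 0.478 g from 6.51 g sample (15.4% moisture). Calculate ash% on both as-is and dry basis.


As-is ash% = 0.478 / 6.51 x 100 = 7.34%
Dry mass = 6.51 x (100 - 15.4) / 100 = 5.50746 g
Dry-basis ash% = 0.478 / 5.50746 x 100 = 8.68%


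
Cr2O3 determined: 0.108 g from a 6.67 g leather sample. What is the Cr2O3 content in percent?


1.62%

Cr2O3% = 0.108 / 6.67 x 100
Cr2O3% = 1.62%


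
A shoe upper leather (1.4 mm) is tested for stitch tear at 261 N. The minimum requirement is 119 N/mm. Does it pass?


STS = 186.4 N/mm
Passes: Yes


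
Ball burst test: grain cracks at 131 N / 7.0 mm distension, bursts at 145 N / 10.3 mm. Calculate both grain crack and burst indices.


Crack index = 18.7 N/mm
Burst index = 14.1 N/mm

Crack index = 131 / 7.0 = 18.7 N/mm
Burst index = 145 / 10.3 = 14.1 N/mm


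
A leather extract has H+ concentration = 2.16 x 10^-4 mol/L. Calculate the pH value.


pH = -log10[H+]
pH = -log10(2.16 x 10^-4) = 3.67


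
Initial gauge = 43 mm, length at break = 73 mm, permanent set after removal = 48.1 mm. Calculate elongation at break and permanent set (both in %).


Elongation at break = (73 - 43) / 43 x 100 = 69.8%
Permanent set = (48.1 - 43) / 43 x 100 = 11.9%


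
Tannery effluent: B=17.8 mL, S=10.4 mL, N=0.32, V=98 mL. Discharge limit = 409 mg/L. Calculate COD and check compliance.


COD = (17.8 - 10.4) x 0.32 x 8000 / 98 = 193.3 mg/L
Limit: 409 mg/L
Compliant: Yes


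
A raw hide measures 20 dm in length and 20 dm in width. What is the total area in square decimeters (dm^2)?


Area = length x width
Area = 20 x 20 = 400 dm^2


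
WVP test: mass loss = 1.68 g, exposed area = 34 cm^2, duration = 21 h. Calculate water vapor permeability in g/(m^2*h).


23.53 g/(m^2*h)


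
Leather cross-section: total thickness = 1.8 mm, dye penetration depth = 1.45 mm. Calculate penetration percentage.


80.6%

Penetration% = 1.45 / 1.8 x 100
Penetration = 80.6%


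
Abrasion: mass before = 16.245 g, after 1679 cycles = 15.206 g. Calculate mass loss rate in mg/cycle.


Mass loss = 16.245 - 15.206 = 1.039 g
Rate = 1.039 / 1679 x 1000 = 0.619 mg/cycle


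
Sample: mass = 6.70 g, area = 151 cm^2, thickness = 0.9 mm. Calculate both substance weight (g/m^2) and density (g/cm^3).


Substance weight = 443.7 g/m^2
Density = 0.493 g/cm^3

SW = 6.70 / 151 x 10000 = 443.7 g/m^2
Volume = 151 x 0.9 / 10 = 13.59 cm^3
Density = 6.70 / 13.59 = 0.493 g/cm^3
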